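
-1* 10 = -10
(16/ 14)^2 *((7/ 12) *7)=16/ 3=5.33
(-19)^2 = 361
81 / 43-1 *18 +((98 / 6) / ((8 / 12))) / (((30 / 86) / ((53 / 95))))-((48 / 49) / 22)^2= 821175045563 / 35603348550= 23.06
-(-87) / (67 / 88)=7656 / 67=114.27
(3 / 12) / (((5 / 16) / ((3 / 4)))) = 3 / 5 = 0.60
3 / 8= 0.38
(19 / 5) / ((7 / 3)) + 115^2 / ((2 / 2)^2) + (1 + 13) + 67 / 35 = 13242.54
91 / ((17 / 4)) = 364 / 17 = 21.41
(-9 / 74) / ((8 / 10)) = -45 / 296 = -0.15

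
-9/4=-2.25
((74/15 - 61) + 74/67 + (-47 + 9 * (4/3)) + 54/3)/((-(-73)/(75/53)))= -361610/259223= -1.39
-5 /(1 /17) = -85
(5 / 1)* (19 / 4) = 95 / 4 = 23.75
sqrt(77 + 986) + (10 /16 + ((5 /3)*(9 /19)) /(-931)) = 88325 /141512 + sqrt(1063) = 33.23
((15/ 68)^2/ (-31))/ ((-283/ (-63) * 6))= -4725/ 81132704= -0.00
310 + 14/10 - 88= 1117/5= 223.40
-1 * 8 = -8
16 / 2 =8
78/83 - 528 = -43746/83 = -527.06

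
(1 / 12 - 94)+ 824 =8761 / 12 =730.08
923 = 923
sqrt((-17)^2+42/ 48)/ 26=0.65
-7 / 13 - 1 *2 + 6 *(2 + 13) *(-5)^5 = -3656283 / 13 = -281252.54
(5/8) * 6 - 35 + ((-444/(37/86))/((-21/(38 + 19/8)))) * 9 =499129/28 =17826.04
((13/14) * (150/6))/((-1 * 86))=-325/1204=-0.27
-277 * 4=-1108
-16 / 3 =-5.33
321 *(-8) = -2568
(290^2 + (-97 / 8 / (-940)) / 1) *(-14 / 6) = -1475674893 / 7520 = -196233.36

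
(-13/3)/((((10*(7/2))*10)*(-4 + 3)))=13/1050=0.01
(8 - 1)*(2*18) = 252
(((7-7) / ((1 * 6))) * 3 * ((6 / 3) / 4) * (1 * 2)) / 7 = 0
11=11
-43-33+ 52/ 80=-1507/ 20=-75.35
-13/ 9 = -1.44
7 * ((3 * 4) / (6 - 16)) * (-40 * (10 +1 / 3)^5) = 3206464912 / 81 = 39585986.57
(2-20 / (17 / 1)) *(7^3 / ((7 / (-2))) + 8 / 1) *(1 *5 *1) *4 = -25200 / 17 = -1482.35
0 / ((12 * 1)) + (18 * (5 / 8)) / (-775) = -9 / 620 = -0.01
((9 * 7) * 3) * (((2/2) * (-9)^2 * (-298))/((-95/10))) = 9124164/19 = 480219.16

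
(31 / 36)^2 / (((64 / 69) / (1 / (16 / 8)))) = 22103 / 55296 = 0.40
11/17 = 0.65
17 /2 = 8.50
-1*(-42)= 42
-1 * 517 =-517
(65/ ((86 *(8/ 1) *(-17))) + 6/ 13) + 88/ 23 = 14974837/ 3497104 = 4.28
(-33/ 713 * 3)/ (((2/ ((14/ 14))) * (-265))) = 99/ 377890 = 0.00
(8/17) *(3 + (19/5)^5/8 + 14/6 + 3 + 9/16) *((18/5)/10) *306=437156163/78125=5595.60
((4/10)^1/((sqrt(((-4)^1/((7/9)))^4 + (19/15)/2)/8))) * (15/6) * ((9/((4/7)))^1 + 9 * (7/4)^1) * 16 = 197568 * sqrt(1513022970)/50434099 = 152.38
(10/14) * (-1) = -5/7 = -0.71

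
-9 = -9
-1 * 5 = -5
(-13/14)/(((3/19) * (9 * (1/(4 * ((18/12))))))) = -247/63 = -3.92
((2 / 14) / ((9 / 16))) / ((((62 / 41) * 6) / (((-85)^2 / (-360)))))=-59245 / 105462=-0.56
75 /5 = 15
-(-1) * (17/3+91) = 290/3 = 96.67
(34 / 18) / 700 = 17 / 6300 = 0.00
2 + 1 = 3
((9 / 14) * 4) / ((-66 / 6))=-18 / 77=-0.23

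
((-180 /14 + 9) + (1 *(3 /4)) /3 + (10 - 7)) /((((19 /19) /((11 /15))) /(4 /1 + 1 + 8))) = -5.79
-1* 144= -144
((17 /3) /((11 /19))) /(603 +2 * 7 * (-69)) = -323 /11979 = -0.03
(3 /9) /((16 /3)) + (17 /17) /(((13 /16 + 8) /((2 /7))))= 1499 /15792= 0.09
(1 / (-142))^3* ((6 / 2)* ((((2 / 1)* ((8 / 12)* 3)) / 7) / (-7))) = 3 / 35075278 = 0.00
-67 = -67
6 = 6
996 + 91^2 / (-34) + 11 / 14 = 89634 / 119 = 753.23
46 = 46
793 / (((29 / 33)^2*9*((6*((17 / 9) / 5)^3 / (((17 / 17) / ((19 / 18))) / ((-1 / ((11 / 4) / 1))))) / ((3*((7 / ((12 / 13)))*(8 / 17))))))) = -26257382526375 / 2669164118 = -9837.31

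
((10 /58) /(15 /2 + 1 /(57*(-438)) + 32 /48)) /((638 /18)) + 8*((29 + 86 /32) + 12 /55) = 1203592258479 /4715419720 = 255.25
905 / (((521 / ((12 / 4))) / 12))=32580 / 521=62.53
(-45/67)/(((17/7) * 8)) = -315/9112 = -0.03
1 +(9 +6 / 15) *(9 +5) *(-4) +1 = -2622 / 5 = -524.40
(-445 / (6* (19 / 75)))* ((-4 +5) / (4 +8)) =-11125 / 456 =-24.40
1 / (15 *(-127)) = -1 / 1905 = -0.00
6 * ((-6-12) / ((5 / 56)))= -6048 / 5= -1209.60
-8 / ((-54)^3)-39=-767636 / 19683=-39.00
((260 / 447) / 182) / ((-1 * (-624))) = 5 / 976248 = 0.00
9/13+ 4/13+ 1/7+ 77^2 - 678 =36765/7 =5252.14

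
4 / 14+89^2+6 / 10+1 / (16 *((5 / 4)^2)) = 1386337 / 175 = 7921.93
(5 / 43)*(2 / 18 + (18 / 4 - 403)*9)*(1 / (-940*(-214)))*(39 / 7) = -839215 / 72658992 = -0.01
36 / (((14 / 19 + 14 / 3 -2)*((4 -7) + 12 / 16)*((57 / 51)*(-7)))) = 408 / 679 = 0.60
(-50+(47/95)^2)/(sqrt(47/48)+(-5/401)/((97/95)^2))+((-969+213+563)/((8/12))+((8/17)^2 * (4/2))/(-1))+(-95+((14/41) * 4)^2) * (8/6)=-808709108780366632307983/1949965370531542481178 - 25569466695583385284 * sqrt(141)/6037502210761558175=-465.02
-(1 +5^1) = -6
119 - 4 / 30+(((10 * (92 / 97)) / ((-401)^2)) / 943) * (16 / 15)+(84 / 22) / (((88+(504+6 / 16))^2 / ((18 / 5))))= 2682703193506937413 / 22569004273264141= 118.87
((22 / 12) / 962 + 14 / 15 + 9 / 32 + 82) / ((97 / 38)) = 121682479 / 3732560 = 32.60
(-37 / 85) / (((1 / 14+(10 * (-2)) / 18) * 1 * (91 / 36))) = 23976 / 144755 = 0.17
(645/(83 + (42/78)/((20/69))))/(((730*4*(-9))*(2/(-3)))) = 2795/6442396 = 0.00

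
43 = 43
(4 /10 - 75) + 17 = -57.60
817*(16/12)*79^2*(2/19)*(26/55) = 55819504/165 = 338300.02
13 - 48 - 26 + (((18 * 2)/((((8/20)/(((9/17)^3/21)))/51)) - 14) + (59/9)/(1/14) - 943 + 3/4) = -65038331/72828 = -893.04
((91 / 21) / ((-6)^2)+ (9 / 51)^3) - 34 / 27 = -1.13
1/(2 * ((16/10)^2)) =25/128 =0.20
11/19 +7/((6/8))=565/57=9.91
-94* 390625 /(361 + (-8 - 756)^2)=-62.87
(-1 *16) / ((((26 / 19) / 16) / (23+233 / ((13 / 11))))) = -6960384 / 169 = -41185.70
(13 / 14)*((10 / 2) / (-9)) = -65 / 126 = -0.52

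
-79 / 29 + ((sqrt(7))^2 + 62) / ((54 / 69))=14867 / 174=85.44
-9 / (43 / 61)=-12.77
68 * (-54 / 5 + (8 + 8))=1768 / 5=353.60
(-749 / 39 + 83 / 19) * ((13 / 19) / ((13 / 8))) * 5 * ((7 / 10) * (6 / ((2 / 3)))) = -923496 / 4693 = -196.78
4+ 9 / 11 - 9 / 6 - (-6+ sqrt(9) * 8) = -323 / 22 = -14.68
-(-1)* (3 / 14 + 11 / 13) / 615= 193 / 111930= 0.00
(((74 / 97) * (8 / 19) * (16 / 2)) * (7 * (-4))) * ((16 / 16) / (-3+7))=-33152 / 1843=-17.99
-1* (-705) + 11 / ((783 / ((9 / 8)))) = 490691 / 696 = 705.02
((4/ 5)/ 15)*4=16/ 75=0.21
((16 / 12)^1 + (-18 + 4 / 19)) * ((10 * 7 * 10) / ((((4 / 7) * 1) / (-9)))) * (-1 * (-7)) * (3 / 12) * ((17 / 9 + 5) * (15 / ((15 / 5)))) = 623359625 / 57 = 10936133.77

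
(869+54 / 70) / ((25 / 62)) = 1887404 / 875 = 2157.03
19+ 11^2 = 140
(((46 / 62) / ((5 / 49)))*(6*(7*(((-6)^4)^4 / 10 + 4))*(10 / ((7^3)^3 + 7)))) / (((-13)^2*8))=1192271574655497 / 75504494195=15790.74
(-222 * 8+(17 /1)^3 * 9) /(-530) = -42441 /530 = -80.08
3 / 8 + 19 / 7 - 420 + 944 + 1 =29573 / 56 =528.09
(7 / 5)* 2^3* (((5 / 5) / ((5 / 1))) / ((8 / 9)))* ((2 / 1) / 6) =0.84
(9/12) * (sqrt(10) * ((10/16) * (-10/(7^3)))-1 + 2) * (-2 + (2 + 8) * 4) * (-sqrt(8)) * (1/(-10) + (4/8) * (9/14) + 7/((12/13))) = -31141 * sqrt(2)/70 + 155705 * sqrt(5)/9604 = -592.89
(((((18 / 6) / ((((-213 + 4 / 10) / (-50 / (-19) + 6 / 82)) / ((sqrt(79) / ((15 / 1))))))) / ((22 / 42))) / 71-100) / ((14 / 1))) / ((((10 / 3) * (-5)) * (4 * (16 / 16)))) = 0.11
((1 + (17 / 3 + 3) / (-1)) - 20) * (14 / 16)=-581 / 24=-24.21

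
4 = 4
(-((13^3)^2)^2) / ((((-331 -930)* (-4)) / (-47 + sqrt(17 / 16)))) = 84231538519739 / 388 -1792160394037* sqrt(17) / 1552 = 212330468734.72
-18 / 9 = -2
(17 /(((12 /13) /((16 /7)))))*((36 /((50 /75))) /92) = 3978 /161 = 24.71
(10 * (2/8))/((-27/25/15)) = -625/18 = -34.72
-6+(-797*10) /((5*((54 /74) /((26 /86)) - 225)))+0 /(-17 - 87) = 1.16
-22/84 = -11/42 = -0.26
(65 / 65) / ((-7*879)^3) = -1 / 232948943577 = -0.00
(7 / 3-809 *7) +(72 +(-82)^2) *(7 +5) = 227674 / 3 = 75891.33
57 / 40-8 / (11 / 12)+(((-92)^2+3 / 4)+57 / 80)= 7443181 / 880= 8458.16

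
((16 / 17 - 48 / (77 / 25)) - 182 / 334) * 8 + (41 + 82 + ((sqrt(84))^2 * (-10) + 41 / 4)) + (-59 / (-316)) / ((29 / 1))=-829606211097 / 1001638946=-828.25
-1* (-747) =747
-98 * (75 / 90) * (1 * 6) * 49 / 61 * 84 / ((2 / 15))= -15126300 / 61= -247972.13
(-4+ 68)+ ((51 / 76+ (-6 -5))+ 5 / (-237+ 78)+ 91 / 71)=47120495 / 857964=54.92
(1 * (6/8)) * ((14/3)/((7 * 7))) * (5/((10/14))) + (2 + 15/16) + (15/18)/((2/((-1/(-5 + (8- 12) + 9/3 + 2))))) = 85/24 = 3.54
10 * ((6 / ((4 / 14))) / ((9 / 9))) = 210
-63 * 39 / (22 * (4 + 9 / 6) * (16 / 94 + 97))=-0.21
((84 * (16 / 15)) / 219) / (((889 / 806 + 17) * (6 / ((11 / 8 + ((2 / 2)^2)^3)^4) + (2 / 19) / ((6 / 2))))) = 23528674624 / 232856236945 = 0.10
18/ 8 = 9/ 4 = 2.25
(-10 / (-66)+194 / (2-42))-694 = -461141 / 660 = -698.70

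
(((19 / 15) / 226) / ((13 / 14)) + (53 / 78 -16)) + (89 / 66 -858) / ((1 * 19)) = -278167468 / 4605315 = -60.40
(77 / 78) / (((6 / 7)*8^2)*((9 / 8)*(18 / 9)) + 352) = 539 / 259584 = 0.00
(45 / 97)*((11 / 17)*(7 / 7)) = 495 / 1649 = 0.30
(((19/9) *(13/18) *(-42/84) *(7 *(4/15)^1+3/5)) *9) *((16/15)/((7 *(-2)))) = 1.29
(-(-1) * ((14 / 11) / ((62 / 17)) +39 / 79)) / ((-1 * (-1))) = 22700 / 26939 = 0.84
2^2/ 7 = 4/ 7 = 0.57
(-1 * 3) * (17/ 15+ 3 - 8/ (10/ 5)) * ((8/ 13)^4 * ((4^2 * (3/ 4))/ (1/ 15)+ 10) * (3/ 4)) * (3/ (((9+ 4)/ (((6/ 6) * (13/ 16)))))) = -43776/ 28561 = -1.53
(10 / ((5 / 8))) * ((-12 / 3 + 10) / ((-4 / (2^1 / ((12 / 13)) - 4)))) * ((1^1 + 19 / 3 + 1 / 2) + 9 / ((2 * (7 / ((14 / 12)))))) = 1133 / 3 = 377.67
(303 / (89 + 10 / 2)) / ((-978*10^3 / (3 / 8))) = -303 / 245152000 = -0.00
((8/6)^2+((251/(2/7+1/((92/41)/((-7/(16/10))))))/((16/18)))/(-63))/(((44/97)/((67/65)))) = 560532251/55167255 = 10.16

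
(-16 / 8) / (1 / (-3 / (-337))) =-6 / 337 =-0.02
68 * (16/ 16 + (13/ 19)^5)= 193622656/ 2476099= 78.20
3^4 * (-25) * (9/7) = -18225/7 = -2603.57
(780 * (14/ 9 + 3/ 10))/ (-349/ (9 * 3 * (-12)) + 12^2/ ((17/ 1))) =7971912/ 52589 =151.59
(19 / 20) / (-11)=-19 / 220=-0.09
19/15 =1.27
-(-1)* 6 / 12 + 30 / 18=13 / 6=2.17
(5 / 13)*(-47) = -235 / 13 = -18.08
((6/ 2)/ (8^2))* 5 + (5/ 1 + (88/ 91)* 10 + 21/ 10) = 495177/ 29120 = 17.00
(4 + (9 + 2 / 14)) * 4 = 368 / 7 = 52.57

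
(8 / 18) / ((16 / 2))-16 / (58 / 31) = -4435 / 522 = -8.50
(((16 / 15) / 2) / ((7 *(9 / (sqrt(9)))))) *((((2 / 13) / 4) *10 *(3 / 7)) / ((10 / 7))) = 4 / 1365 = 0.00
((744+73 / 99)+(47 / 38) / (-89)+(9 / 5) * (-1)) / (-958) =-1243720763 / 1603778220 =-0.78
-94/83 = -1.13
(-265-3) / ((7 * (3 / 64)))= -17152 / 21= -816.76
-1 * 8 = -8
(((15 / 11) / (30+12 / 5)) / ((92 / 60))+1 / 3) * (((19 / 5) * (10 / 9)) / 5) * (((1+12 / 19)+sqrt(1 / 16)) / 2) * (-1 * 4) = -1.15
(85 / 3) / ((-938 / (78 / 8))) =-0.29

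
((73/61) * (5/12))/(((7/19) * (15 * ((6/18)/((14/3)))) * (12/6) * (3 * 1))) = 0.21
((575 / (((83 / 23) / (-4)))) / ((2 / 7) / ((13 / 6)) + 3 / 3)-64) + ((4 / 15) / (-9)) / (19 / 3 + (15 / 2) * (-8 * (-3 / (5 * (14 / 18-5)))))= -30155177776 / 48088125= -627.08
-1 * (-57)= 57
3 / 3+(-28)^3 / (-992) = 717 / 31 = 23.13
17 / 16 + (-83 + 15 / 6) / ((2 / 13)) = -8355 / 16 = -522.19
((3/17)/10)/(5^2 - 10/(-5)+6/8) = 2/3145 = 0.00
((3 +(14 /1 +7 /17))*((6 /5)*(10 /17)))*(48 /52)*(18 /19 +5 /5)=1577088 /71383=22.09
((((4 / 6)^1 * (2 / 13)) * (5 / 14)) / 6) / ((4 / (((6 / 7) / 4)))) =5 / 15288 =0.00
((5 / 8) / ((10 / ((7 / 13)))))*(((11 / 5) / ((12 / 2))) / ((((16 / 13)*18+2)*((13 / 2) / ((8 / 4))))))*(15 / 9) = 77 / 293904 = 0.00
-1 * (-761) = 761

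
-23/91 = -0.25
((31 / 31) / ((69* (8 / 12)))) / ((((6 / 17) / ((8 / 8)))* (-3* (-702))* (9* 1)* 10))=17 / 52313040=0.00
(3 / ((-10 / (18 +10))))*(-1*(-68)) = -2856 / 5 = -571.20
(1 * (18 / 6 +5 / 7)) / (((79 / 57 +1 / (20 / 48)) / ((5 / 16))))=1425 / 4648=0.31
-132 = -132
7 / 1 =7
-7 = -7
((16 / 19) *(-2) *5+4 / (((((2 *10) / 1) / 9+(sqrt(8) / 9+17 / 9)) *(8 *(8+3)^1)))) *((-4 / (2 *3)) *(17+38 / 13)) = 111.71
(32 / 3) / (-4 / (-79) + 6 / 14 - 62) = -17696 / 102063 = -0.17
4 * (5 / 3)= 20 / 3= 6.67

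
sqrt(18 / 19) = 3 * sqrt(38) / 19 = 0.97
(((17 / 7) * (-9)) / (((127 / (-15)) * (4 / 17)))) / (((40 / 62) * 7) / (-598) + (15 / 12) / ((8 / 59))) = 192869352 / 161923349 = 1.19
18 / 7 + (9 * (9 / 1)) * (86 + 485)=323775 / 7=46253.57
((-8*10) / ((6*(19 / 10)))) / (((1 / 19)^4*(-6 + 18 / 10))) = 13718000 / 63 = 217746.03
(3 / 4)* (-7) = -21 / 4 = -5.25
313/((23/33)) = 10329/23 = 449.09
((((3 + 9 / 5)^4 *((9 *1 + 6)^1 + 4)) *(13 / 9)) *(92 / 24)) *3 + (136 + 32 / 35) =733584344 / 4375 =167676.42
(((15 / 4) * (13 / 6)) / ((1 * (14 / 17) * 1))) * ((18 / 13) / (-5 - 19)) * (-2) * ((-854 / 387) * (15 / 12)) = -25925 / 8256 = -3.14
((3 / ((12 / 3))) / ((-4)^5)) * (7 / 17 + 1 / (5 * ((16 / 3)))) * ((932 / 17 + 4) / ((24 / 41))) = -626275 / 18939904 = -0.03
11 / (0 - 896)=-11 / 896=-0.01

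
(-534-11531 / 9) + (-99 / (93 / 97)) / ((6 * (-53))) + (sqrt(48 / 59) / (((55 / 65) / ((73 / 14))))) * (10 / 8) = -53673779 / 29574 + 4745 * sqrt(177) / 9086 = -1807.95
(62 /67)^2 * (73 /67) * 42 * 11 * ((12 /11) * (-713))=-100838483424 /300763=-335275.56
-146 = -146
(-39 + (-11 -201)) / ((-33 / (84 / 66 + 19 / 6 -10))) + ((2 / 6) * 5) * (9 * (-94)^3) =-27135271397 / 2178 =-12458802.29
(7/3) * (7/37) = 49/111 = 0.44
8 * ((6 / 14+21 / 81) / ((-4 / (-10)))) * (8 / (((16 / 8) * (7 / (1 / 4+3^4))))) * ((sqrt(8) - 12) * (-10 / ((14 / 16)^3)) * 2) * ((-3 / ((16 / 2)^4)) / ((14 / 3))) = -4225000 / 117649+2112500 * sqrt(2) / 352947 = -27.45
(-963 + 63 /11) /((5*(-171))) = 234 /209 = 1.12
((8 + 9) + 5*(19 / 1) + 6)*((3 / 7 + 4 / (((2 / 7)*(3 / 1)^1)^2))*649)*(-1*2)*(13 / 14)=-368359420 / 441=-835282.13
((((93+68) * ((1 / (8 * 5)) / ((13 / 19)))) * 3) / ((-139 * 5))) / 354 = -0.00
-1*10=-10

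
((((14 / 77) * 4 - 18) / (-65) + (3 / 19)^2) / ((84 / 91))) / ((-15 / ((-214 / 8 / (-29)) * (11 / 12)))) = -321107 / 18090432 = -0.02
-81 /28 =-2.89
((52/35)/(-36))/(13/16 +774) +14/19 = 54666818/74196045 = 0.74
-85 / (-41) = 85 / 41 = 2.07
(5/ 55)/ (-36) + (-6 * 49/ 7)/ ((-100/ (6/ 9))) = 2747/ 9900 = 0.28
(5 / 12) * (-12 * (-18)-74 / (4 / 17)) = -985 / 24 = -41.04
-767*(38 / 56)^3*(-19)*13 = 1299430691 / 21952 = 59194.18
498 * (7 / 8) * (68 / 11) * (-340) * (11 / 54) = -1679090 / 9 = -186565.56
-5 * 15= -75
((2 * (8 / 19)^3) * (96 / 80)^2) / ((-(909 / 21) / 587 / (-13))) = 656388096 / 17318975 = 37.90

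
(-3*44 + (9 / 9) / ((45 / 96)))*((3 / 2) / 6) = -487 / 15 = -32.47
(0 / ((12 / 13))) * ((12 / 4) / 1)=0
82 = 82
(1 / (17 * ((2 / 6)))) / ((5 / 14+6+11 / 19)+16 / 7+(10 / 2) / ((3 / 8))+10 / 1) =2394 / 441643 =0.01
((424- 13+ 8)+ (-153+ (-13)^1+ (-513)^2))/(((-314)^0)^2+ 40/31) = 115015.24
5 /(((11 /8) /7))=280 /11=25.45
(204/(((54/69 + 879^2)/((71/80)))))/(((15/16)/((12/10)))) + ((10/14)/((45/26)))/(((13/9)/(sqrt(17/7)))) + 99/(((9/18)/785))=2 * sqrt(119)/49 + 115087891148338/740448375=155430.45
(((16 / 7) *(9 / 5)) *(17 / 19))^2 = 5992704 / 442225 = 13.55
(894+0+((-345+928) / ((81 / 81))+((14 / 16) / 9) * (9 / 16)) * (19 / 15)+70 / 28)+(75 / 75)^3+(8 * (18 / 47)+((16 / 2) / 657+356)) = 1995.11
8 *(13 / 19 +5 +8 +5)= 2840 / 19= 149.47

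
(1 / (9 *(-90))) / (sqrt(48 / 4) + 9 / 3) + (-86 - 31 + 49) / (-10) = 5509 / 810 - sqrt(3) / 1215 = 6.80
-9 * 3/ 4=-27/ 4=-6.75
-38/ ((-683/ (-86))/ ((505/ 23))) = -105.06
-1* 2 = -2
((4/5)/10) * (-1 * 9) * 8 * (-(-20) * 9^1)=-5184/5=-1036.80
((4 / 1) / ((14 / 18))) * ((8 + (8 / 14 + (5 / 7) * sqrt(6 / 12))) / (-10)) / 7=-216 / 343 - 9 * sqrt(2) / 343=-0.67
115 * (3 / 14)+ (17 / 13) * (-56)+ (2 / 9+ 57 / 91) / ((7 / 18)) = -59121 / 1274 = -46.41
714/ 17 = 42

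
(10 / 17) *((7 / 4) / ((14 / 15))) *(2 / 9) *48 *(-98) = -19600 / 17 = -1152.94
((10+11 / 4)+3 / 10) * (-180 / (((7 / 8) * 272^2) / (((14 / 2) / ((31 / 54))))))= -63423 / 143344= -0.44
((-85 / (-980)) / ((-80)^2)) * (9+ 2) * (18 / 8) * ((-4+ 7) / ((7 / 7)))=0.00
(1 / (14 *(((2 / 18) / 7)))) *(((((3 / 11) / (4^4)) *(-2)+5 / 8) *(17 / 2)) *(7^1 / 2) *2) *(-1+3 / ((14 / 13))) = 3354525 / 11264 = 297.81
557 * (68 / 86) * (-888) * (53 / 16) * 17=-947004159 / 43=-22023352.53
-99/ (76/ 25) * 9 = -293.09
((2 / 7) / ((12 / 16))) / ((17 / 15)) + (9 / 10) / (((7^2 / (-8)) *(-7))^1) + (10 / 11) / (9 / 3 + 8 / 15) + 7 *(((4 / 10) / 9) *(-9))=-37149176 / 16997365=-2.19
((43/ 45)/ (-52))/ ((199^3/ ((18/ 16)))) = -43/ 16391645920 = -0.00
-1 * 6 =-6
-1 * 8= -8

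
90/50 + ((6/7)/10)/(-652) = 1.80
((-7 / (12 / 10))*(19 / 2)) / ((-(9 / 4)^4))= 42560 / 19683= 2.16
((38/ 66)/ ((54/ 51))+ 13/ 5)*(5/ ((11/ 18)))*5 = 46685/ 363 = 128.61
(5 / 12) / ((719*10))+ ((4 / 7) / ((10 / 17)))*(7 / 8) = 73343 / 86280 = 0.85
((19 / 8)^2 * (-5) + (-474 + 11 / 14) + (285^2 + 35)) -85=36141765 / 448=80673.58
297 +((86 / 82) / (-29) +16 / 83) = 29325494 / 98687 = 297.16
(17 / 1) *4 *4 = 272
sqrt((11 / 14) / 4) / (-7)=-sqrt(154) / 196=-0.06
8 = 8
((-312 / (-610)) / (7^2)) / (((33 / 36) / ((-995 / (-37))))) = 372528 / 1216523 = 0.31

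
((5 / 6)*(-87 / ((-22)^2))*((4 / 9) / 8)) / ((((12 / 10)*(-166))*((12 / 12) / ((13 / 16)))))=9425 / 277668864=0.00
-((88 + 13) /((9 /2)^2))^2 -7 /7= -169777 /6561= -25.88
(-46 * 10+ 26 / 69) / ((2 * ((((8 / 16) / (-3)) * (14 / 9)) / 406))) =8277354 / 23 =359884.96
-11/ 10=-1.10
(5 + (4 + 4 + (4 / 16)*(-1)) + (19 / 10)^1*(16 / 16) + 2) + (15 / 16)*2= 741 / 40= 18.52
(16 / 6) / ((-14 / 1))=-4 / 21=-0.19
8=8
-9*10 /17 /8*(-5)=3.31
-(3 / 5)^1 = -3 / 5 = -0.60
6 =6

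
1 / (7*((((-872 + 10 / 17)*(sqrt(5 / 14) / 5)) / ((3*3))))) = -17*sqrt(70) / 11522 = -0.01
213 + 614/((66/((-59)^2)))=1075696/33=32596.85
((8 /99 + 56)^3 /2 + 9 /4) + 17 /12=85572936067 /970299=88192.34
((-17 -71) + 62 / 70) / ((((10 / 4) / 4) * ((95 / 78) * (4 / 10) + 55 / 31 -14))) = 3686241 / 310450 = 11.87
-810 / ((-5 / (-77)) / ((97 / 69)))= -403326 / 23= -17535.91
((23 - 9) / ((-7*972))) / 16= -1 / 7776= -0.00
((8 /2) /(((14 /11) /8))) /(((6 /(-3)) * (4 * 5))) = -22 /35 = -0.63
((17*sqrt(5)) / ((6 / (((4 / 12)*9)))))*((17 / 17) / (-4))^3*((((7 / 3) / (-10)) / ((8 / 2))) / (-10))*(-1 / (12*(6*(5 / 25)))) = 119*sqrt(5) / 2211840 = 0.00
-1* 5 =-5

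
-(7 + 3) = -10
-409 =-409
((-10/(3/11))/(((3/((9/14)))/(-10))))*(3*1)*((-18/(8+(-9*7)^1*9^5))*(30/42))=13500/16571261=0.00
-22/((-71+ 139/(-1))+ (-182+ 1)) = 22/391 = 0.06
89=89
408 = 408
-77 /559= -0.14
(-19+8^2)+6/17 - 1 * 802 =-12863/17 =-756.65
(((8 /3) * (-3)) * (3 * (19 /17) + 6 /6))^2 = 350464 /289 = 1212.68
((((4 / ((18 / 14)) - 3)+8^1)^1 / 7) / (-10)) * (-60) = 146 / 21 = 6.95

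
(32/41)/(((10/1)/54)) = 864/205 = 4.21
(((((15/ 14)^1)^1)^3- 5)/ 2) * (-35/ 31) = 51725/ 24304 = 2.13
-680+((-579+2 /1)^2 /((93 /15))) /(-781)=-18128125 /24211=-748.76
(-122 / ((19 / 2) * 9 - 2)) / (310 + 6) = -61 / 13193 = -0.00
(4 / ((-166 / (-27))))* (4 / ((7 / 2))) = 432 / 581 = 0.74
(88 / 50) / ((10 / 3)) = 0.53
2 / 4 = 1 / 2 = 0.50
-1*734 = -734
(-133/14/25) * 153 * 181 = -526167/50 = -10523.34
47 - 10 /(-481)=22617 /481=47.02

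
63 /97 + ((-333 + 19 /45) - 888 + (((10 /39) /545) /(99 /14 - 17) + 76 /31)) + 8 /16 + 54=-1162.98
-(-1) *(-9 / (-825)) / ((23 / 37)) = 111 / 6325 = 0.02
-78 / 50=-39 / 25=-1.56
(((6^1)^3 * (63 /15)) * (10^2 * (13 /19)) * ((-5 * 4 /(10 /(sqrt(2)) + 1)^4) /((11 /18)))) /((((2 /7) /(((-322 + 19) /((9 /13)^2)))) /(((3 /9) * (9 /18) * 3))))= 26850247070400 /24588641 - 9777669408000 * sqrt(2) /24588641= 529615.87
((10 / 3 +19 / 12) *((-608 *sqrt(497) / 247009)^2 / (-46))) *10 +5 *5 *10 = 2117642646530 / 8470679637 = 250.00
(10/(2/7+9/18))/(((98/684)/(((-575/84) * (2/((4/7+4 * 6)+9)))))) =-131100/3619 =-36.23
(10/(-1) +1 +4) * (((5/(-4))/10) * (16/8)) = 5/4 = 1.25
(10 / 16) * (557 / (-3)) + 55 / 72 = -2075 / 18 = -115.28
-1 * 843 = -843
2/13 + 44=574/13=44.15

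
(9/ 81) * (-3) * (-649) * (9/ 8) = 1947/ 8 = 243.38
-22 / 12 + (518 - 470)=277 / 6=46.17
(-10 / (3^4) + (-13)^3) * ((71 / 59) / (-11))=12635657 / 52569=240.36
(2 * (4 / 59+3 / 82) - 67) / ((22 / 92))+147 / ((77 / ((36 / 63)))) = -278.22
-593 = -593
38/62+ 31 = 980/31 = 31.61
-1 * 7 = -7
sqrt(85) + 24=33.22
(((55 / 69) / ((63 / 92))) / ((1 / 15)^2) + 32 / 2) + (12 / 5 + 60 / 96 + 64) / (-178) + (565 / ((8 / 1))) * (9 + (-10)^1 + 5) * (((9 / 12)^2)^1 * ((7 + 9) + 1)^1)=890820563 / 299040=2978.93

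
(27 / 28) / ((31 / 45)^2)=54675 / 26908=2.03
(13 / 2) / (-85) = -13 / 170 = -0.08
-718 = -718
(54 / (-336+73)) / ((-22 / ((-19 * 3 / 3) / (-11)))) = 513 / 31823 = 0.02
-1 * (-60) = 60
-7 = -7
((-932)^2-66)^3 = 655234074741597112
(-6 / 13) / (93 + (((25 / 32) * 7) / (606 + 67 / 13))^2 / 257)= -81364703232 / 16394987756173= -0.00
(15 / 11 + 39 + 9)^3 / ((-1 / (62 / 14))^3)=-10447500.36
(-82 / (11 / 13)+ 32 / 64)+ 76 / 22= -2045 / 22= -92.95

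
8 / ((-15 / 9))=-24 / 5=-4.80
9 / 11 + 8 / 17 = 241 / 187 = 1.29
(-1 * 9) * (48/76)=-108/19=-5.68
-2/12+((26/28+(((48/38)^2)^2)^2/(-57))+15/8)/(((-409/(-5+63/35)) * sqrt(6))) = -1/6+48607229353351 * sqrt(6)/13857823181119155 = -0.16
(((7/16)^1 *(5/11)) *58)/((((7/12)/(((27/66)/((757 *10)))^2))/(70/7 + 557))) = 3995649/122036515040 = 0.00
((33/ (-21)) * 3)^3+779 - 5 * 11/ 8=1831215/ 2744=667.35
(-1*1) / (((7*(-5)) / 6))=6 / 35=0.17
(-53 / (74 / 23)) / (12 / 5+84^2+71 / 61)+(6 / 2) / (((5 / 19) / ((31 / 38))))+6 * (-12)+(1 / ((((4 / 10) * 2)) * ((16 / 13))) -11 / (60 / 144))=-2245638261673 / 25493497280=-88.09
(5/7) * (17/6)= 85/42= 2.02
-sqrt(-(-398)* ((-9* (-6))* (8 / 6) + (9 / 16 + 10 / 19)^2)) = -sqrt(2691878174) / 304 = -170.67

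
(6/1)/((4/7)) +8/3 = 79/6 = 13.17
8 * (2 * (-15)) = -240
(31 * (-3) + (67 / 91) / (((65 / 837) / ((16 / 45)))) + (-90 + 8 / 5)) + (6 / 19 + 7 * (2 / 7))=-98737671 / 561925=-175.71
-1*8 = -8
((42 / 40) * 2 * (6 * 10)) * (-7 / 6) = -147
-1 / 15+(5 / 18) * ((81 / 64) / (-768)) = -32993 / 491520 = -0.07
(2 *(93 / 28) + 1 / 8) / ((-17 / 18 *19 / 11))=-37521 / 9044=-4.15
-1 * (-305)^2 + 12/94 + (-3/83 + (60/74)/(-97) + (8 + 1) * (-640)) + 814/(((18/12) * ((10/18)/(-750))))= -11639961660022/14000689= -831384.92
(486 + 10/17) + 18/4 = 16697/34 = 491.09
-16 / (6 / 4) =-32 / 3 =-10.67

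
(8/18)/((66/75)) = 50/99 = 0.51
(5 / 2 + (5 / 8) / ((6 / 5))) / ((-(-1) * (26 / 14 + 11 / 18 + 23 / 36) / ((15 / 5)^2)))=35 / 4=8.75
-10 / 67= -0.15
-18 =-18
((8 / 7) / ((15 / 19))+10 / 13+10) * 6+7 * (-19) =-27163 / 455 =-59.70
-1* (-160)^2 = -25600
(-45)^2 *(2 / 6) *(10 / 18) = 375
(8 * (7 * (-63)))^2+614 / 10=62234227 / 5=12446845.40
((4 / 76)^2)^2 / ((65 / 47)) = 47 / 8470865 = 0.00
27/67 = 0.40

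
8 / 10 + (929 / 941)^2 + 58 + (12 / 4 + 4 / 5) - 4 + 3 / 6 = 531949681 / 8854810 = 60.07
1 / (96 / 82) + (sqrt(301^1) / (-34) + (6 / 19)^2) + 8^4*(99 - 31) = 278528.44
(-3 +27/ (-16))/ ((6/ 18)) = -225/ 16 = -14.06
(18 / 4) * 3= 27 / 2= 13.50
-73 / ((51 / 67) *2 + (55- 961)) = 4891 / 60600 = 0.08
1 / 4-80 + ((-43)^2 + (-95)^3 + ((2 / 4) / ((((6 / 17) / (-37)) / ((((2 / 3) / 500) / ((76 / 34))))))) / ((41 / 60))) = -49988768617 / 58425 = -855605.80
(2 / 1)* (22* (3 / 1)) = 132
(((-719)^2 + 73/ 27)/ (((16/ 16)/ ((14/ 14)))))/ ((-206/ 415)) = -2896289150/ 2781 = -1041456.01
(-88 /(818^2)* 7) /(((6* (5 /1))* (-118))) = 77 /296087370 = 0.00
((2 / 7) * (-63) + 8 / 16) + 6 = -23 / 2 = -11.50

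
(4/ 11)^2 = 16/ 121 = 0.13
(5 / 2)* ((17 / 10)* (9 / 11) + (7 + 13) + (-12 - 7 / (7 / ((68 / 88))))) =21.55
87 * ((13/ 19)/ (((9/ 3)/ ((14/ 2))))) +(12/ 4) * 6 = 2981/ 19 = 156.89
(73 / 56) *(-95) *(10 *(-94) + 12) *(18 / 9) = 1608920 / 7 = 229845.71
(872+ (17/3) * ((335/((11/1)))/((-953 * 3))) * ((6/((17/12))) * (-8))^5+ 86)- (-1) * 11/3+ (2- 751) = 7080602809110554/2626651929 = 2695676.09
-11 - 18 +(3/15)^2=-724/25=-28.96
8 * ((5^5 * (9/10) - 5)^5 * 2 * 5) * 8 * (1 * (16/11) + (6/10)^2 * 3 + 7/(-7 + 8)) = 11707697084796380865000/11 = 1064336098617852805909.09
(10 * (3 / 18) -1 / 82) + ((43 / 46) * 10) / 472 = 2235641 / 1335288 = 1.67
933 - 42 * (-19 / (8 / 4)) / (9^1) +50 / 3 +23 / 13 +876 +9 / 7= 170448 / 91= 1873.05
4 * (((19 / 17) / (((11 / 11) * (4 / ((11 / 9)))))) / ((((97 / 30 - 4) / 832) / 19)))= -33038720 / 1173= -28166.00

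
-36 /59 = -0.61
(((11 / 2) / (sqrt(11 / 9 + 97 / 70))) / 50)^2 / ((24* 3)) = 0.00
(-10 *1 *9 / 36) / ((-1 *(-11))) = -5 / 22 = -0.23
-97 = -97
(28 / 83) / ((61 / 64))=1792 / 5063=0.35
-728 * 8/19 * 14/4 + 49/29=-590205/551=-1071.15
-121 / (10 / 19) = -2299 / 10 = -229.90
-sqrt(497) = -22.29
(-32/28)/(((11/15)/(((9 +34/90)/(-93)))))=3376/21483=0.16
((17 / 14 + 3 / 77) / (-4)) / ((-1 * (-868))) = -193 / 534688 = -0.00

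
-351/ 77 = -4.56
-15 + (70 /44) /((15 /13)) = -899 /66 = -13.62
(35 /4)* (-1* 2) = -17.50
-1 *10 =-10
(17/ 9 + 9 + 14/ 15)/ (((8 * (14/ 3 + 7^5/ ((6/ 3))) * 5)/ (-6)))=-38/ 180175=-0.00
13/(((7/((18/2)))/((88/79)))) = 10296/553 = 18.62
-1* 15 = -15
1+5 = 6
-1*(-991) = 991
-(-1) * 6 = 6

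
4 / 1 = 4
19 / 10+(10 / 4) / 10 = 43 / 20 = 2.15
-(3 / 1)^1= -3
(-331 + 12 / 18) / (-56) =991 / 168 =5.90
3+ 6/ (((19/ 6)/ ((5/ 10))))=75/ 19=3.95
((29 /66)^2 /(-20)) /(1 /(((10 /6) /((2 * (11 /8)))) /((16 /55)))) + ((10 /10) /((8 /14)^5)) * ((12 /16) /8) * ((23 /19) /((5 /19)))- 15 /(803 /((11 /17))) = 4680369196001 /664264212480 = 7.05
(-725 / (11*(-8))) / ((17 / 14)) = 5075 / 748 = 6.78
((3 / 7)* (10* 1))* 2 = 8.57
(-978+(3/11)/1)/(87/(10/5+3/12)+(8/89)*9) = -574317/23188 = -24.77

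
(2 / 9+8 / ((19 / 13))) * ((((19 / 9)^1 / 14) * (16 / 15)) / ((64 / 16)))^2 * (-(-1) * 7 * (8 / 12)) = 148048 / 3444525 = 0.04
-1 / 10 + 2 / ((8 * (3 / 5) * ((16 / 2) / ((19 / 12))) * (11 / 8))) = -317 / 7920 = -0.04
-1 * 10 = -10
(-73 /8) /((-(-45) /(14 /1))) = -511 /180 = -2.84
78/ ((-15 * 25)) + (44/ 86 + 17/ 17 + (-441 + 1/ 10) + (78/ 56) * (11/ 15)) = -438.57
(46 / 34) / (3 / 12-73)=-0.02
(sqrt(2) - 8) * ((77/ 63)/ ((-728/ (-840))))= -440/ 39 + 55 * sqrt(2)/ 39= -9.29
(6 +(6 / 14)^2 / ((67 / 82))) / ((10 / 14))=20436 / 2345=8.71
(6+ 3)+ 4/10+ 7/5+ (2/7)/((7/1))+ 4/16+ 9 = 19689/980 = 20.09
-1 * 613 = -613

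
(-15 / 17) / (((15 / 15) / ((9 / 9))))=-15 / 17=-0.88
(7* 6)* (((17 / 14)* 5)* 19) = 4845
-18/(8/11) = -99/4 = -24.75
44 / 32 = 11 / 8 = 1.38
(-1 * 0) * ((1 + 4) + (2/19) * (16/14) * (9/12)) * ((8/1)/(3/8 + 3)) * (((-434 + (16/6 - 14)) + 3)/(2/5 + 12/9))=0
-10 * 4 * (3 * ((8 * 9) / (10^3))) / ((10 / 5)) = -108 / 25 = -4.32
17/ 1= 17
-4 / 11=-0.36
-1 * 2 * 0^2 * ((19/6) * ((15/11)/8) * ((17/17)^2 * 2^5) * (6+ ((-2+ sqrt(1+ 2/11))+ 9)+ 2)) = 0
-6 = -6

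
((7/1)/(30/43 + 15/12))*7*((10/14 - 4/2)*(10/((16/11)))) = -29799/134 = -222.38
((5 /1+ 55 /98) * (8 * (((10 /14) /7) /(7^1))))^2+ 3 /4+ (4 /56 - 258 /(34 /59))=-8575819140219 /19208316932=-446.46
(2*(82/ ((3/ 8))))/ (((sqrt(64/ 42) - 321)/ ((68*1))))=-200468352/ 2163829 - 356864*sqrt(42)/ 6491487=-93.00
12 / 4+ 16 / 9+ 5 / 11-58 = -5224 / 99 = -52.77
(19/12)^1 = 19/12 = 1.58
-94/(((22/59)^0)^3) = -94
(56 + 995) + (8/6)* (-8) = 3121/3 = 1040.33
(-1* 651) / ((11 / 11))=-651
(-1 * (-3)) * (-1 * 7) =-21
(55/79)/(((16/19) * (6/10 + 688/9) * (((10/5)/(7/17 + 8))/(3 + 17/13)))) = 0.19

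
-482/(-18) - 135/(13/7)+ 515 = 54883/117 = 469.09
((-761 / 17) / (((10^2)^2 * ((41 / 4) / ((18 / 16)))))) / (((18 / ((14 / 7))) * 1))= -761 / 13940000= -0.00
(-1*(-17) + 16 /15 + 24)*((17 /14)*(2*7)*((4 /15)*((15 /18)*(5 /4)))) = 10727 /54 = 198.65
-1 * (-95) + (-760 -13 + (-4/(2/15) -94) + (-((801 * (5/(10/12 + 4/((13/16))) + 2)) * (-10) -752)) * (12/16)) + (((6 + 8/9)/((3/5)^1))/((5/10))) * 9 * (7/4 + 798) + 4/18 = 736581295/4041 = 182276.98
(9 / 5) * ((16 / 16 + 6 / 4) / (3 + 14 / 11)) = 99 / 94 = 1.05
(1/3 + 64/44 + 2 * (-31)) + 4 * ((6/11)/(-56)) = -13918/231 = -60.25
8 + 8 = 16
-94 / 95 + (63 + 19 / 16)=63.20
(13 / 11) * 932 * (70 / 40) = 21203 / 11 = 1927.55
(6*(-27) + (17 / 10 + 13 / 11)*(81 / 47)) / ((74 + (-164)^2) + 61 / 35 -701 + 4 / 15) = -17049123 / 2852243504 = -0.01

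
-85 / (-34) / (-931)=-5 / 1862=-0.00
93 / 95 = 0.98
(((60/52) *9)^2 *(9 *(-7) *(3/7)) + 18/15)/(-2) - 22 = 1433.24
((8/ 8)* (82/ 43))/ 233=82/ 10019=0.01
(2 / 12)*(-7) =-7 / 6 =-1.17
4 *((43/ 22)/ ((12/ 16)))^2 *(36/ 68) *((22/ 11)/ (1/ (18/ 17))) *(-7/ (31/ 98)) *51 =-2191819392/ 63767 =-34372.31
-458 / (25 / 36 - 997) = 16488 / 35867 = 0.46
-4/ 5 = -0.80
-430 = -430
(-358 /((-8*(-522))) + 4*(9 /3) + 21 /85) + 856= 154081273 /177480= 868.16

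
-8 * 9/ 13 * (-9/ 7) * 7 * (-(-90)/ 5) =11664/ 13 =897.23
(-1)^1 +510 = 509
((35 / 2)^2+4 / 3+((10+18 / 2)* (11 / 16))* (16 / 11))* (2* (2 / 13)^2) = 7838 / 507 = 15.46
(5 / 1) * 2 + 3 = 13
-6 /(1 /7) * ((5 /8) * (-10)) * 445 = 233625 /2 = 116812.50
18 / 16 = 9 / 8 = 1.12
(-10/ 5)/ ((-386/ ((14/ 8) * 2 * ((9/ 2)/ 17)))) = 63/ 13124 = 0.00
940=940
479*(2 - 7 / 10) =6227 / 10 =622.70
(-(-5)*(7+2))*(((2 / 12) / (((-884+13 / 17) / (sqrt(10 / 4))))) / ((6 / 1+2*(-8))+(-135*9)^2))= -17*sqrt(10) / 5910764860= -0.00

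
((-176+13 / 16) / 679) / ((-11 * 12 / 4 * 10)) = 2803 / 3585120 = 0.00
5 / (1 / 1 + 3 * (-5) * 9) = -5 / 134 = -0.04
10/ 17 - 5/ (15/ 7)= -89/ 51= -1.75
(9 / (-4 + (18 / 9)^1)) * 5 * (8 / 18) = -10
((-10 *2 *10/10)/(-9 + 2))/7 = 20/49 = 0.41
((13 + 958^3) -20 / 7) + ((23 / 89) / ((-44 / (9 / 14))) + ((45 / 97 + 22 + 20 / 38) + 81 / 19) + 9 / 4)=88836737499700873 / 101040632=879217951.64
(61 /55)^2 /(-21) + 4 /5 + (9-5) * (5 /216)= 953657 /1143450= 0.83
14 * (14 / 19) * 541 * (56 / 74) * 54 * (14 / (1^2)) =2244570048 / 703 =3192845.02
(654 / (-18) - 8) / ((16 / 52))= -1729 / 12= -144.08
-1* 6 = -6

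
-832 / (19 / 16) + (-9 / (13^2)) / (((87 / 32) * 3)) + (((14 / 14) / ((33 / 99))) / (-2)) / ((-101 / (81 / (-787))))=-700.64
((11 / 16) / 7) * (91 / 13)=11 / 16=0.69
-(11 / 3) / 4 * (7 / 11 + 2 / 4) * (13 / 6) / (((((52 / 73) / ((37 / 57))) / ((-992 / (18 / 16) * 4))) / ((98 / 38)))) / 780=82056380 / 3421197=23.98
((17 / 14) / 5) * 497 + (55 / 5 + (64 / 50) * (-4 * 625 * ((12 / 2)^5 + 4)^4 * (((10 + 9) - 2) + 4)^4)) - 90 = -22800561651807851519999583 / 10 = -2280056165180785151999958.00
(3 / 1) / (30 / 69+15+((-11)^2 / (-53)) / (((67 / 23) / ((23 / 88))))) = 653384 / 3317001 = 0.20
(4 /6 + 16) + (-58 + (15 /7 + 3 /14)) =-1637 /42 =-38.98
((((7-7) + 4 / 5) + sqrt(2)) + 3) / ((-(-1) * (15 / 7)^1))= 7 * sqrt(2) / 15 + 133 / 75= 2.43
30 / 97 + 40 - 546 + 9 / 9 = -48955 / 97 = -504.69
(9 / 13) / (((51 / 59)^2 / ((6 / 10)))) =10443 / 18785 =0.56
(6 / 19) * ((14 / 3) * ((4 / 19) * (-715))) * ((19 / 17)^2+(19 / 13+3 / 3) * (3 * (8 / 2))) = -712521040 / 104329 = -6829.56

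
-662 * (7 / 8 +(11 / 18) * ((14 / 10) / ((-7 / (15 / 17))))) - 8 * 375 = -715603 / 204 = -3507.86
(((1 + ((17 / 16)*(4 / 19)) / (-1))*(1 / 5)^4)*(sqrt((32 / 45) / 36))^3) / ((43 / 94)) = 22184*sqrt(10) / 9306140625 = 0.00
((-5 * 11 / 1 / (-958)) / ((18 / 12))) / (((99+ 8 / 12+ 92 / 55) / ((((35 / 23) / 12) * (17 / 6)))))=1799875 / 13263498504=0.00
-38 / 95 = -2 / 5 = -0.40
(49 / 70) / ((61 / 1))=7 / 610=0.01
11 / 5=2.20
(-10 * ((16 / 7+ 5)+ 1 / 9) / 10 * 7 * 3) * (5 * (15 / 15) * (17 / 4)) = -19805 / 6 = -3300.83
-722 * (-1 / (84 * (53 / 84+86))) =0.10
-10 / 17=-0.59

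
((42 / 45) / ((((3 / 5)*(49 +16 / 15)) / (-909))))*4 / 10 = -11.30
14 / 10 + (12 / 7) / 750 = 1227 / 875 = 1.40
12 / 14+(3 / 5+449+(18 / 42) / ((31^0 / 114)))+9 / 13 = 500.01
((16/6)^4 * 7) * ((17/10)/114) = 121856/23085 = 5.28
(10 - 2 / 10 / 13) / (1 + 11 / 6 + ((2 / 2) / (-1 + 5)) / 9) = 23364 / 6695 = 3.49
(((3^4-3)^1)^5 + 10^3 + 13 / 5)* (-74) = -1068254887122 / 5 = -213650977424.40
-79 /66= -1.20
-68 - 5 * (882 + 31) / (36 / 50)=-115349 / 18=-6408.28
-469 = -469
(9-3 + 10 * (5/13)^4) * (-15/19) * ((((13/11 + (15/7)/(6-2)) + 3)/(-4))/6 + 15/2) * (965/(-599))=2891669239775/50058122114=57.77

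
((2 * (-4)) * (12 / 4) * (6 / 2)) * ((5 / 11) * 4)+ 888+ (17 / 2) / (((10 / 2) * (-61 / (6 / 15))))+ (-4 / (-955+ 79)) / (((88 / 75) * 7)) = 51917691269 / 68576200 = 757.08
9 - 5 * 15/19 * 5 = -204/19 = -10.74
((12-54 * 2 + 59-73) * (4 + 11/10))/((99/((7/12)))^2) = -833/42768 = -0.02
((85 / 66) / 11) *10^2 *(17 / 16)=36125 / 2904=12.44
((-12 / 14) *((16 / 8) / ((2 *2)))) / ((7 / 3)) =-9 / 49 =-0.18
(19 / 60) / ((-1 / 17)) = -323 / 60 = -5.38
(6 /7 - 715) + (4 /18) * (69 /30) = -224794 /315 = -713.63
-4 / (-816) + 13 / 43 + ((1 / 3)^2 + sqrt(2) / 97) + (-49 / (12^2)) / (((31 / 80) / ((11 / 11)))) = -375101 / 815796 + sqrt(2) / 97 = -0.45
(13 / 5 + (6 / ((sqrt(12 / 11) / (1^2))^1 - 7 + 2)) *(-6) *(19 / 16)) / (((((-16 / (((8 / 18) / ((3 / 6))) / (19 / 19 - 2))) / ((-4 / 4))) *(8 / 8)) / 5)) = -60701 / 18936 - 95 *sqrt(33) / 1052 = -3.72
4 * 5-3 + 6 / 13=227 / 13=17.46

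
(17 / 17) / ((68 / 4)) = 1 / 17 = 0.06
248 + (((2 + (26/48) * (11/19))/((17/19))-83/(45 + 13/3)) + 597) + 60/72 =4260779/5032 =846.74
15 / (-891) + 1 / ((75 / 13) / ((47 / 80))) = 50489 / 594000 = 0.08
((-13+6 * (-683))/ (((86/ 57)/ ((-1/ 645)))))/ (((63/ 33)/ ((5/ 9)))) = 859199/ 698922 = 1.23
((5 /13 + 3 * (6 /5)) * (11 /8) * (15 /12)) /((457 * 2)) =2849 /380224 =0.01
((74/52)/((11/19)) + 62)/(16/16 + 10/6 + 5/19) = 1050795/47762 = 22.00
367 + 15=382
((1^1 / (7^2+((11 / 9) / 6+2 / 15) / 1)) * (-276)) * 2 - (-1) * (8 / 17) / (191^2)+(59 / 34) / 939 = -173556884214877 / 15514867540326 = -11.19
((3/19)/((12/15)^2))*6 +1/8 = 61/38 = 1.61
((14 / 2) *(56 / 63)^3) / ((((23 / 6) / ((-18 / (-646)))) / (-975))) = -34.84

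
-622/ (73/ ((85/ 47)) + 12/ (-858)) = -7560410/ 490463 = -15.41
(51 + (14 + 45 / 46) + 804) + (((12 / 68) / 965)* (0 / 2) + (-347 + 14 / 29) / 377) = 33620421 / 38686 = 869.06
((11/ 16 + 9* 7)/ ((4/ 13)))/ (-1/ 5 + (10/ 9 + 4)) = 45855/ 1088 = 42.15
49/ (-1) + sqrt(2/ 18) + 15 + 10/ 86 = -4328/ 129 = -33.55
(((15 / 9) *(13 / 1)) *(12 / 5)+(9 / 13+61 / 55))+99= 109253 / 715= 152.80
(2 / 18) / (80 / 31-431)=-31 / 119529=-0.00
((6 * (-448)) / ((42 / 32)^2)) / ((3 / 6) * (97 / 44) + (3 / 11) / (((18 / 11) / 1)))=-2883584 / 2345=-1229.67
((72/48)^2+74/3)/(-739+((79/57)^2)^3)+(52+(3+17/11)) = 62413125383295221/1104487430705560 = 56.51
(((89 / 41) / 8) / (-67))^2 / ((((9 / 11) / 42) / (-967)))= -589789739 / 724416864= -0.81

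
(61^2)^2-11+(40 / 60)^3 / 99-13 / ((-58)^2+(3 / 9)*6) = 1258336721981 / 90882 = 13845830.00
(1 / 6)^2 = 1 / 36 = 0.03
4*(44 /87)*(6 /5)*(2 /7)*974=685696 /1015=675.56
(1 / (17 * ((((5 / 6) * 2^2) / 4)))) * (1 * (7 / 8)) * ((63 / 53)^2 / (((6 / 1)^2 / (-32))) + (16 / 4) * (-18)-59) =-7801647 / 955060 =-8.17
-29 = -29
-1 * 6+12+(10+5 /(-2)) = 27 /2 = 13.50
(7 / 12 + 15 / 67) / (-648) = -649 / 520992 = -0.00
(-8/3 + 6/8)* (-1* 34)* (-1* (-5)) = 1955/6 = 325.83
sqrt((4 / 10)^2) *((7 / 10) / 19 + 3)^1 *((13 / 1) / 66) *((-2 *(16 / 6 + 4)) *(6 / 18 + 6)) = -20.20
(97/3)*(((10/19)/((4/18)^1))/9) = 485/57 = 8.51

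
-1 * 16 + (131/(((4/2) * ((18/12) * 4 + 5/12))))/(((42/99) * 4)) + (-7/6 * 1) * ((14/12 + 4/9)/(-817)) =-9.98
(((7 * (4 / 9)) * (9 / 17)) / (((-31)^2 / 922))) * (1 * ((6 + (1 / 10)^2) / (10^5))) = 1939427 / 20421250000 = 0.00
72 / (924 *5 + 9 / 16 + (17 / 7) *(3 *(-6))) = 2688 / 170869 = 0.02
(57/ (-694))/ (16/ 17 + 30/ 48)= -1292/ 24637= -0.05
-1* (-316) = 316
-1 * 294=-294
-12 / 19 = -0.63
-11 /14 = -0.79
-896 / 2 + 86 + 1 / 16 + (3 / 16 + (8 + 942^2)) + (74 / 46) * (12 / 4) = 81605387 / 92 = 887015.08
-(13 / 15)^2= -169 / 225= -0.75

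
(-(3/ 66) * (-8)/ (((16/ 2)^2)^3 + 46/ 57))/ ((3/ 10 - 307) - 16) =-1140/ 265202595119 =-0.00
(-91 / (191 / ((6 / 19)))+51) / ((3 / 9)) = 553599 / 3629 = 152.55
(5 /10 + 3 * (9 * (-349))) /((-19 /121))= 2280245 /38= 60006.45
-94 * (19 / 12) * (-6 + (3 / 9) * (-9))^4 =-1952991 / 2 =-976495.50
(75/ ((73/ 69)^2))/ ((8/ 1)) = 357075/ 42632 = 8.38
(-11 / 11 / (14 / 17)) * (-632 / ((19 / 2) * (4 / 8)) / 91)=1.78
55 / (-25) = -11 / 5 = -2.20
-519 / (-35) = 519 / 35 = 14.83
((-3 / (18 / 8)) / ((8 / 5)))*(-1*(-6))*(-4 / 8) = 5 / 2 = 2.50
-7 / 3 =-2.33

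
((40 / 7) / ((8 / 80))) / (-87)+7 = 3863 / 609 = 6.34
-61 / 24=-2.54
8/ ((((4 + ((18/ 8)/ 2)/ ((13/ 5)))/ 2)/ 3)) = 4992/ 461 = 10.83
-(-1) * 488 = 488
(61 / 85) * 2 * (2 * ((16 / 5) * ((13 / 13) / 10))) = 1952 / 2125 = 0.92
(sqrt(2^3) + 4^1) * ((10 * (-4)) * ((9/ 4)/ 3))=-120 - 60 * sqrt(2)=-204.85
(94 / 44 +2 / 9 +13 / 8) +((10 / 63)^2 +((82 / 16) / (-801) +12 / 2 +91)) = 392460010 / 3885651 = 101.00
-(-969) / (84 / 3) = 969 / 28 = 34.61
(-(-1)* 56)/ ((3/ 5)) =280/ 3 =93.33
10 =10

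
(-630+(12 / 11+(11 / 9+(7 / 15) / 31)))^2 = 92768180877376 / 235469025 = 393971.91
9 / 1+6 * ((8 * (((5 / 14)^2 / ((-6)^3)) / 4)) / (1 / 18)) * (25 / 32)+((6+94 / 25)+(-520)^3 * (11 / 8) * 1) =-30315081874057 / 156800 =-193335981.34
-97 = -97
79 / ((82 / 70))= 67.44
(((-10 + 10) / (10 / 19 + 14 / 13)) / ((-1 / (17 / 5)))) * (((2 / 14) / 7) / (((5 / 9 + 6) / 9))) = 0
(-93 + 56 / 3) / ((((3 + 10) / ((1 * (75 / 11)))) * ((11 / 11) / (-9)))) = 50175 / 143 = 350.87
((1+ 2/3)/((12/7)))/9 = 0.11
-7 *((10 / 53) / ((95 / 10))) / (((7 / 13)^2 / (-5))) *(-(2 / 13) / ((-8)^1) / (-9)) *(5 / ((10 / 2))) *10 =-0.05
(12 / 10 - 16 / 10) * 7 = -14 / 5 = -2.80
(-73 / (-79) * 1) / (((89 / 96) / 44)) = 308352 / 7031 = 43.86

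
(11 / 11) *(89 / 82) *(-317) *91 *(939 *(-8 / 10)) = 23519733.04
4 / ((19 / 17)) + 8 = 220 / 19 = 11.58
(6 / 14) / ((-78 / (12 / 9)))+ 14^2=53506 / 273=195.99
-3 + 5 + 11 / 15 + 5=116 / 15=7.73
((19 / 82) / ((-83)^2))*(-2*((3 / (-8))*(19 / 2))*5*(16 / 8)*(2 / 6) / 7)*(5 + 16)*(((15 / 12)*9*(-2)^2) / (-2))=-0.05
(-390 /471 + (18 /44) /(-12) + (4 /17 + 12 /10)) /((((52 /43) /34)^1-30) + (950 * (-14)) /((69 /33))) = -665712713 /7422583275360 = -0.00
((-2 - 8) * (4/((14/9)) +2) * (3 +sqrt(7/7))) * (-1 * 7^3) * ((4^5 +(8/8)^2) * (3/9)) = 64288000/3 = 21429333.33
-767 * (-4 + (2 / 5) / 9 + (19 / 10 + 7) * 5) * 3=-2798783 / 30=-93292.77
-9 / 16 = -0.56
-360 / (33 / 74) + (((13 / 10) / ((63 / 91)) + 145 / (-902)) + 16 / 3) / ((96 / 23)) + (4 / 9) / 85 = -26681914999 / 33121440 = -805.58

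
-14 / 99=-0.14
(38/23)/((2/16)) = 304/23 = 13.22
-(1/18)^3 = -1/5832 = -0.00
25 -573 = -548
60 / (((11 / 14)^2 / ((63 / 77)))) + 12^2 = 297504 / 1331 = 223.52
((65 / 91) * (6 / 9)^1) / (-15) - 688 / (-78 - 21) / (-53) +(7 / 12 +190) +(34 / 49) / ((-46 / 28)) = 30572215 / 160908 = 190.00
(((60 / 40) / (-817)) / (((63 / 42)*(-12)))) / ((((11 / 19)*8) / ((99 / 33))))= 1 / 15136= 0.00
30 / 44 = 15 / 22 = 0.68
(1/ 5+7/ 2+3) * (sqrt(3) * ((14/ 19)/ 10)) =469 * sqrt(3)/ 950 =0.86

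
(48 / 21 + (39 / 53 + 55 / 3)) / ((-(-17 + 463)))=-11884 / 248199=-0.05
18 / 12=3 / 2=1.50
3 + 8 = 11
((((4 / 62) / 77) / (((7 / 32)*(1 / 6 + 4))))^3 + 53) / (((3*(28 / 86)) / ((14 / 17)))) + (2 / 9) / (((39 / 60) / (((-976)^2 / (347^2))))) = 827295249397472575456209997 / 17456820077476018755140625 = 47.39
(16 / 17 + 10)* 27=5022 / 17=295.41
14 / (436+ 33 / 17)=238 / 7445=0.03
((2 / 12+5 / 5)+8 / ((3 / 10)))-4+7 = 185 / 6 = 30.83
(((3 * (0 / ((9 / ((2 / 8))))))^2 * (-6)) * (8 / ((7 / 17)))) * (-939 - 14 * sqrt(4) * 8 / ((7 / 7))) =0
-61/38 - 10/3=-4.94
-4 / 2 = -2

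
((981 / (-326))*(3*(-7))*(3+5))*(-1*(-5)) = 412020 / 163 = 2527.73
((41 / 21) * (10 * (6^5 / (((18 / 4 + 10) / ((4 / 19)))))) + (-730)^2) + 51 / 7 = 2063925161 / 3857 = 535111.53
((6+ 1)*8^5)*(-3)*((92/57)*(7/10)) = -73859072/95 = -777463.92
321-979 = -658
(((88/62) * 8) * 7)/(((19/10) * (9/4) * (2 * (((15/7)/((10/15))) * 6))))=68992/143127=0.48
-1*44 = -44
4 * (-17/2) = -34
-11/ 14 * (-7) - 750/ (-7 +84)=-4.24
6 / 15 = 2 / 5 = 0.40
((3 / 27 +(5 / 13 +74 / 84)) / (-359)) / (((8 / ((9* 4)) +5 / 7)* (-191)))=2255 / 105184846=0.00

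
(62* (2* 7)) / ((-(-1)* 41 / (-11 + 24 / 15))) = -40796 / 205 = -199.00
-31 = -31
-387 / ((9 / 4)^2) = -688 / 9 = -76.44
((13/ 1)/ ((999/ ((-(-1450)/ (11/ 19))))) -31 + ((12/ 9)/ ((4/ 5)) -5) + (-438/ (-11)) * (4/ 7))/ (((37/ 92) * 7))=148697300/ 19923057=7.46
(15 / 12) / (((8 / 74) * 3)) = 185 / 48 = 3.85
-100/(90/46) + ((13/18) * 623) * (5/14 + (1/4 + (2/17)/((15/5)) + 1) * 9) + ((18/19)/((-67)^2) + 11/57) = 185493069265/34798728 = 5330.46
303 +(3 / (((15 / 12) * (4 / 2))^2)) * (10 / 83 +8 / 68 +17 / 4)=10764318 / 35275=305.15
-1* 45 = -45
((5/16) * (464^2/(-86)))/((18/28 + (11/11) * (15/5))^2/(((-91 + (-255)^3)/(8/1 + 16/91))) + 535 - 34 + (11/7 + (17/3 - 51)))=-120349959770040/70339749700639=-1.71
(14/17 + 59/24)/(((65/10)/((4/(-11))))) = -103/561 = -0.18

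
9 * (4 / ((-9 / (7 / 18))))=-1.56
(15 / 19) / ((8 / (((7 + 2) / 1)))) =135 / 152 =0.89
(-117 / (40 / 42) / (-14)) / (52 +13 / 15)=81 / 488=0.17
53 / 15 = 3.53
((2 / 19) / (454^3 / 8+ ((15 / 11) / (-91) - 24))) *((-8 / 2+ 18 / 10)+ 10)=39039 / 556165912090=0.00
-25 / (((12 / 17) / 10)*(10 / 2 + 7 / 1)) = -2125 / 72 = -29.51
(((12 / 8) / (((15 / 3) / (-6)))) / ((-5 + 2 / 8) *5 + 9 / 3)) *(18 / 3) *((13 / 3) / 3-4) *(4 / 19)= -2208 / 7885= -0.28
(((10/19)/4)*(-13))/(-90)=0.02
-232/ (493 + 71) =-58/ 141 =-0.41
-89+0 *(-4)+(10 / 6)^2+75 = -101 / 9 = -11.22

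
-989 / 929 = -1.06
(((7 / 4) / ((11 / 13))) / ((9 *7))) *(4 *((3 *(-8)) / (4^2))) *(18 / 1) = -39 / 11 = -3.55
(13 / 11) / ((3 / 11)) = 4.33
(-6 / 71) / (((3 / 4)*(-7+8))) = -8 / 71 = -0.11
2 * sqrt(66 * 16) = 8 * sqrt(66) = 64.99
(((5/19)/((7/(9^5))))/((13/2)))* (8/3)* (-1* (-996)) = 1568341440/1729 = 907080.07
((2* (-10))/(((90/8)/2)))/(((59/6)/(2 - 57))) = 3520/177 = 19.89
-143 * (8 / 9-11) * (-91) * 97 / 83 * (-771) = 29520498007 / 249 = 118556216.90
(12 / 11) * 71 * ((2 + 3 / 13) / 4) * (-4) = -24708 / 143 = -172.78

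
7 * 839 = 5873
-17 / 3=-5.67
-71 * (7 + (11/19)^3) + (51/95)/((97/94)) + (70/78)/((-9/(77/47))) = -28011468036407/54879167655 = -510.42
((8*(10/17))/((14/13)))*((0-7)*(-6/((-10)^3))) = -78/425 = -0.18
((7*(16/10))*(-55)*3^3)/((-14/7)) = 8316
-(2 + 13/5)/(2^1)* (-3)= 69/10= 6.90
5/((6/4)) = 10/3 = 3.33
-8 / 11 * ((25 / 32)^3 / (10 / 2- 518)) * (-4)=-15625 / 5778432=-0.00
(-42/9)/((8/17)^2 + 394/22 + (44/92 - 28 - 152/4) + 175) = -1023638/27991119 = -0.04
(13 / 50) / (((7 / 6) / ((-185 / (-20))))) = 1443 / 700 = 2.06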